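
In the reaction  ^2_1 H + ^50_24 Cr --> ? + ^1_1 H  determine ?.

Cr-51

Conserve mass number: 2 + 50 = A + 1, so A = 51.
Conserve atomic number: 1 + 24 = Z + 1, so Z = 24.
Z = 24 is chromium, so the species is ^51_24 Cr.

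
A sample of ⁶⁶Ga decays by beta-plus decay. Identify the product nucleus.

Zn-66

Beta-plus decay: mass number changes by +0, atomic number by -1.
A: 66 = 66; Z: 31 − 1 = 30.
Z = 30 is zinc, so the daughter is ⁶⁶Zn.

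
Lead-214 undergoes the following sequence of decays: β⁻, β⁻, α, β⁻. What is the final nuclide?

Bi-210

Start: (A, Z) = (214, 82).
After β⁻: (214, 83).
After β⁻: (214, 84).
After α: (210, 82).
After β⁻: (210, 83).
Z = 83 is bismuth.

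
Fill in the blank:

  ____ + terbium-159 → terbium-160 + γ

neutron

Conserve mass number: A + 159 = 160 + 0, so A = 1.
Conserve atomic number: Z + 65 = 65 + 0, so Z = 0.
A = 1 and Z = 0 is neutron — a neutron.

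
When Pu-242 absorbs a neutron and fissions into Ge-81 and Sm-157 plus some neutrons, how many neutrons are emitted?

5

Conserve mass number: 243 = 81 + 157 + k, so k = 243 − 238 = 5.
Check atomic number: 94 = 32 + 62 + 0 = 94. ✓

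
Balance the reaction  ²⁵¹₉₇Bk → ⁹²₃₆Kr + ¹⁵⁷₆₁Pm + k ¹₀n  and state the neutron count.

Conserve mass number: 251 = 92 + 157 + k, so k = 251 − 249 = 2.
Check atomic number: 97 = 36 + 61 + 0 = 97. ✓

2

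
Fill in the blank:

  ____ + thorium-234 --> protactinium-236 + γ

deuteron

Conserve mass number: A + 234 = 236 + 0, so A = 2.
Conserve atomic number: Z + 90 = 91 + 0, so Z = 1.
A = 2 and Z = 1 is hydrogen-2 — a deuteron.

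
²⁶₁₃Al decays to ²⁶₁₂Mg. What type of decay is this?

ΔA = 26 − 26 = 0; ΔZ = 12 − 13 = -1.
A is unchanged and Z drops by 1 — a proton has become a neutron (β⁺ emission or electron capture).

beta-plus decay or electron capture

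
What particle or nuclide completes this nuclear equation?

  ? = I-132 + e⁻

Te-132

Conserve mass number: A = 132 + 0, so A = 132.
Conserve atomic number: Z = 53 − 1, so Z = 52.
Z = 52 is tellurium, so the species is Te-132.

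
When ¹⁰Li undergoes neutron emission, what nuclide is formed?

Li-9

Neutron emission: mass number changes by -1, atomic number by +0.
A: 10 − 1 = 9; Z: 3 = 3.
Z = 3 is lithium, so the daughter is ⁹Li.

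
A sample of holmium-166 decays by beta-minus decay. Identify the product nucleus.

Er-166

Beta-minus decay: mass number changes by +0, atomic number by +1.
A: 166 = 166; Z: 67 + 1 = 68.
Z = 68 is erbium, so the daughter is erbium-166.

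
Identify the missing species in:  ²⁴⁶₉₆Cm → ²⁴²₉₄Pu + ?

alpha particle

Conserve mass number: 246 = 242 + A, so A = 4.
Conserve atomic number: 96 = 94 + Z, so Z = 2.
A = 4 and Z = 2 is ⁴₂He — an alpha particle.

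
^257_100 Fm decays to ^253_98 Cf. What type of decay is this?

alpha decay

ΔA = 253 − 257 = -4; ΔZ = 98 − 100 = -2.
A drops by 4 and Z drops by 2 — the signature of alpha emission.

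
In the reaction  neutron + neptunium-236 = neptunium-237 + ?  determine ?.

gamma ray

Conserve mass number: 1 + 236 = 237 + A, so A = 0.
Conserve atomic number: 0 + 93 = 93 + Z, so Z = 0.
A = 0 and Z = 0 is γ — a gamma ray.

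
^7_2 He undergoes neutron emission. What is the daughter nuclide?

Neutron emission: mass number changes by -1, atomic number by +0.
A: 7 − 1 = 6; Z: 2 = 2.
Z = 2 is helium, so the daughter is ^6_2 He.

He-6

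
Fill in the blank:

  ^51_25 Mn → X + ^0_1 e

Cr-51

Conserve mass number: 51 = A + 0, so A = 51.
Conserve atomic number: 25 = Z + 1, so Z = 24.
Z = 24 is chromium, so the species is ^51_24 Cr.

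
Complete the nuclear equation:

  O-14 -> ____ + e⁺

N-14

Conserve mass number: 14 = A + 0, so A = 14.
Conserve atomic number: 8 = Z + 1, so Z = 7.
Z = 7 is nitrogen, so the species is N-14.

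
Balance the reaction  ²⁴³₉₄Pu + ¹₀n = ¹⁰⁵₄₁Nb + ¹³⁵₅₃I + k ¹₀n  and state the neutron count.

Conserve mass number: 244 = 105 + 135 + k, so k = 244 − 240 = 4.
Check atomic number: 94 = 41 + 53 + 0 = 94. ✓

4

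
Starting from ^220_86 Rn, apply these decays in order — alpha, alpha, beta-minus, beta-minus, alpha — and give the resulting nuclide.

Pb-208

Start: (A, Z) = (220, 86).
After α: (216, 84).
After α: (212, 82).
After β⁻: (212, 83).
After β⁻: (212, 84).
After α: (208, 82).
Z = 82 is lead.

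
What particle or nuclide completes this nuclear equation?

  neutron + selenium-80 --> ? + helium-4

Conserve mass number: 1 + 80 = A + 4, so A = 77.
Conserve atomic number: 0 + 34 = Z + 2, so Z = 32.
Z = 32 is germanium, so the species is germanium-77.

Ge-77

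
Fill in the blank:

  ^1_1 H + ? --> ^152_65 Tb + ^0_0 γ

Conserve mass number: 1 + A = 152 + 0, so A = 151.
Conserve atomic number: 1 + Z = 65 + 0, so Z = 64.
Z = 64 is gadolinium, so the species is ^151_64 Gd.

Gd-151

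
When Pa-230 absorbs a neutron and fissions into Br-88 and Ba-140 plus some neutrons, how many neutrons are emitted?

Conserve mass number: 231 = 88 + 140 + k, so k = 231 − 228 = 3.
Check atomic number: 91 = 35 + 56 + 0 = 91. ✓

3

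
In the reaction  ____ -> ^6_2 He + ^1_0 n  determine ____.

Conserve mass number: A = 6 + 1, so A = 7.
Conserve atomic number: Z = 2 + 0, so Z = 2.
Z = 2 is helium, so the species is ^7_2 He.

He-7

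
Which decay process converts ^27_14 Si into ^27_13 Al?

beta-plus decay or electron capture

ΔA = 27 − 27 = 0; ΔZ = 13 − 14 = -1.
A is unchanged and Z drops by 1 — a proton has become a neutron (β⁺ emission or electron capture).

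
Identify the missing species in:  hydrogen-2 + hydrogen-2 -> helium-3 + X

Conserve mass number: 2 + 2 = 3 + A, so A = 1.
Conserve atomic number: 1 + 1 = 2 + Z, so Z = 0.
A = 1 and Z = 0 is neutron — a neutron.

neutron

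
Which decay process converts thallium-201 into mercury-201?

beta-plus decay or electron capture

ΔA = 201 − 201 = 0; ΔZ = 80 − 81 = -1.
A is unchanged and Z drops by 1 — a proton has become a neutron (β⁺ emission or electron capture).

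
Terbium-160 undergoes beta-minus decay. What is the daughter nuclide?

Dy-160

Beta-minus decay: mass number changes by +0, atomic number by +1.
A: 160 = 160; Z: 65 + 1 = 66.
Z = 66 is dysprosium, so the daughter is dysprosium-160.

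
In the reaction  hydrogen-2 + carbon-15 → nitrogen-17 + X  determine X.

Conserve mass number: 2 + 15 = 17 + A, so A = 0.
Conserve atomic number: 1 + 6 = 7 + Z, so Z = 0.
A = 0 and Z = 0 is γ — a gamma ray.

gamma ray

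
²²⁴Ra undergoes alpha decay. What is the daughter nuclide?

Alpha decay: mass number changes by -4, atomic number by -2.
A: 224 − 4 = 220; Z: 88 − 2 = 86.
Z = 86 is radon, so the daughter is ²²⁰Rn.

Rn-220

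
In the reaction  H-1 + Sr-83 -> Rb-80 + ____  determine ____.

alpha particle

Conserve mass number: 1 + 83 = 80 + A, so A = 4.
Conserve atomic number: 1 + 38 = 37 + Z, so Z = 2.
A = 4 and Z = 2 is He-4 — an alpha particle.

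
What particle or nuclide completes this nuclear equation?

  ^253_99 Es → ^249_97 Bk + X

Conserve mass number: 253 = 249 + A, so A = 4.
Conserve atomic number: 99 = 97 + Z, so Z = 2.
A = 4 and Z = 2 is ^4_2 He — an alpha particle.

alpha particle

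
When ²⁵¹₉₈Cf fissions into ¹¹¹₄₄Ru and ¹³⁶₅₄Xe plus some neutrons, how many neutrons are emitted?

Conserve mass number: 251 = 111 + 136 + k, so k = 251 − 247 = 4.
Check atomic number: 98 = 44 + 54 + 0 = 98. ✓

4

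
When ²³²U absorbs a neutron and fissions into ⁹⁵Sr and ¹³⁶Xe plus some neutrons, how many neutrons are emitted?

2

Conserve mass number: 233 = 95 + 136 + k, so k = 233 − 231 = 2.
Check atomic number: 92 = 38 + 54 + 0 = 92. ✓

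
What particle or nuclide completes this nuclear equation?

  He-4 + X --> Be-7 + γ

He-3

Conserve mass number: 4 + A = 7 + 0, so A = 3.
Conserve atomic number: 2 + Z = 4 + 0, so Z = 2.
Z = 2 is helium, so the species is He-3.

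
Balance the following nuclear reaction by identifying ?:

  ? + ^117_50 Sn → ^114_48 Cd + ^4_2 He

Conserve mass number: A + 117 = 114 + 4, so A = 1.
Conserve atomic number: Z + 50 = 48 + 2, so Z = 0.
A = 1 and Z = 0 is ^1_0 n — a neutron.

neutron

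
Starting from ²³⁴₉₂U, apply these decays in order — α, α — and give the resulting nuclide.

Start: (A, Z) = (234, 92).
After α: (230, 90).
After α: (226, 88).
Z = 88 is radium.

Ra-226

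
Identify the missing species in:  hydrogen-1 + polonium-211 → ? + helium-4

Conserve mass number: 1 + 211 = A + 4, so A = 208.
Conserve atomic number: 1 + 84 = Z + 2, so Z = 83.
Z = 83 is bismuth, so the species is bismuth-208.

Bi-208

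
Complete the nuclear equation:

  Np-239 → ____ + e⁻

Conserve mass number: 239 = A + 0, so A = 239.
Conserve atomic number: 93 = Z − 1, so Z = 94.
Z = 94 is plutonium, so the species is Pu-239.

Pu-239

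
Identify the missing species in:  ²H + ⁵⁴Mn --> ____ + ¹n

Fe-55

Conserve mass number: 2 + 54 = A + 1, so A = 55.
Conserve atomic number: 1 + 25 = Z + 0, so Z = 26.
Z = 26 is iron, so the species is ⁵⁵Fe.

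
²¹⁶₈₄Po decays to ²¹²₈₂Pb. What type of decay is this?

ΔA = 212 − 216 = -4; ΔZ = 82 − 84 = -2.
A drops by 4 and Z drops by 2 — the signature of alpha emission.

alpha decay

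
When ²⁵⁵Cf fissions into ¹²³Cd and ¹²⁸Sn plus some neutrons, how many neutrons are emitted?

Conserve mass number: 255 = 123 + 128 + k, so k = 255 − 251 = 4.
Check atomic number: 98 = 48 + 50 + 0 = 98. ✓

4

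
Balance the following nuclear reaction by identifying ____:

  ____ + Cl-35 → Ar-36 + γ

proton

Conserve mass number: A + 35 = 36 + 0, so A = 1.
Conserve atomic number: Z + 17 = 18 + 0, so Z = 1.
A = 1 and Z = 1 is H-1 — a proton.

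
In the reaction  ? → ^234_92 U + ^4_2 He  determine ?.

Pu-238

Conserve mass number: A = 234 + 4, so A = 238.
Conserve atomic number: Z = 92 + 2, so Z = 94.
Z = 94 is plutonium, so the species is ^238_94 Pu.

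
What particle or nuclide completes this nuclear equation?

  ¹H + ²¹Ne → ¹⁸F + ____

alpha particle

Conserve mass number: 1 + 21 = 18 + A, so A = 4.
Conserve atomic number: 1 + 10 = 9 + Z, so Z = 2.
A = 4 and Z = 2 is ⁴He — an alpha particle.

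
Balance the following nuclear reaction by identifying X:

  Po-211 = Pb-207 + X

alpha particle

Conserve mass number: 211 = 207 + A, so A = 4.
Conserve atomic number: 84 = 82 + Z, so Z = 2.
A = 4 and Z = 2 is He-4 — an alpha particle.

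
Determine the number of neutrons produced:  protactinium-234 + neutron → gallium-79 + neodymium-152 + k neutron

4

Conserve mass number: 235 = 79 + 152 + k, so k = 235 − 231 = 4.
Check atomic number: 91 = 31 + 60 + 0 = 91. ✓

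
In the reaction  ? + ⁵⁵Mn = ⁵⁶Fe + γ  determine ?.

proton

Conserve mass number: A + 55 = 56 + 0, so A = 1.
Conserve atomic number: Z + 25 = 26 + 0, so Z = 1.
A = 1 and Z = 1 is ¹H — a proton.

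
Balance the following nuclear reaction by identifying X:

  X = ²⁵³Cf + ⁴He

Conserve mass number: A = 253 + 4, so A = 257.
Conserve atomic number: Z = 98 + 2, so Z = 100.
Z = 100 is fermium, so the species is ²⁵⁷Fm.

Fm-257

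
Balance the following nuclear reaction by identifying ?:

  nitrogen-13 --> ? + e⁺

C-13

Conserve mass number: 13 = A + 0, so A = 13.
Conserve atomic number: 7 = Z + 1, so Z = 6.
Z = 6 is carbon, so the species is carbon-13.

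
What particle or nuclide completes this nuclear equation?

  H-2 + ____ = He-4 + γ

Conserve mass number: 2 + A = 4 + 0, so A = 2.
Conserve atomic number: 1 + Z = 2 + 0, so Z = 1.
A = 2 and Z = 1 is H-2 — a deuteron.

deuteron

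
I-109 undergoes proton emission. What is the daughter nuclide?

Te-108

Proton emission: mass number changes by -1, atomic number by -1.
A: 109 − 1 = 108; Z: 53 − 1 = 52.
Z = 52 is tellurium, so the daughter is Te-108.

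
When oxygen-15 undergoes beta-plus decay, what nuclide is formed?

Beta-plus decay: mass number changes by +0, atomic number by -1.
A: 15 = 15; Z: 8 − 1 = 7.
Z = 7 is nitrogen, so the daughter is nitrogen-15.

N-15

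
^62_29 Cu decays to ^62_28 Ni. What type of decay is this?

ΔA = 62 − 62 = 0; ΔZ = 28 − 29 = -1.
A is unchanged and Z drops by 1 — a proton has become a neutron (β⁺ emission or electron capture).

beta-plus decay or electron capture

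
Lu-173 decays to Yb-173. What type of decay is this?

beta-plus decay or electron capture

ΔA = 173 − 173 = 0; ΔZ = 70 − 71 = -1.
A is unchanged and Z drops by 1 — a proton has become a neutron (β⁺ emission or electron capture).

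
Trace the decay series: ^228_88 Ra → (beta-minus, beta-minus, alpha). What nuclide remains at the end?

Start: (A, Z) = (228, 88).
After β⁻: (228, 89).
After β⁻: (228, 90).
After α: (224, 88).
Z = 88 is radium.

Ra-224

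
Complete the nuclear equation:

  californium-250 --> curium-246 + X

alpha particle

Conserve mass number: 250 = 246 + A, so A = 4.
Conserve atomic number: 98 = 96 + Z, so Z = 2.
A = 4 and Z = 2 is helium-4 — an alpha particle.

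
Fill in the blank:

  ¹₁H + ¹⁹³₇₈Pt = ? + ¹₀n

Conserve mass number: 1 + 193 = A + 1, so A = 193.
Conserve atomic number: 1 + 78 = Z + 0, so Z = 79.
Z = 79 is gold, so the species is ¹⁹³₇₉Au.

Au-193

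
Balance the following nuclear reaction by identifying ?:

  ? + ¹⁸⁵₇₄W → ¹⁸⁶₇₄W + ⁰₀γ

neutron

Conserve mass number: A + 185 = 186 + 0, so A = 1.
Conserve atomic number: Z + 74 = 74 + 0, so Z = 0.
A = 1 and Z = 0 is ¹₀n — a neutron.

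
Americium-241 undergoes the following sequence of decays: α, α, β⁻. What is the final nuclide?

Start: (A, Z) = (241, 95).
After α: (237, 93).
After α: (233, 91).
After β⁻: (233, 92).
Z = 92 is uranium.

U-233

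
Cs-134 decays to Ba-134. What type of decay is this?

beta-minus decay

ΔA = 134 − 134 = 0; ΔZ = 56 − 55 = +1.
A is unchanged and Z rises by 1 — a neutron has become a proton (β⁻ decay).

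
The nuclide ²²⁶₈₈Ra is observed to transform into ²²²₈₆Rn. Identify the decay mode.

alpha decay

ΔA = 222 − 226 = -4; ΔZ = 86 − 88 = -2.
A drops by 4 and Z drops by 2 — the signature of alpha emission.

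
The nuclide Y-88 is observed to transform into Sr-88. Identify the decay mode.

beta-plus decay or electron capture

ΔA = 88 − 88 = 0; ΔZ = 38 − 39 = -1.
A is unchanged and Z drops by 1 — a proton has become a neutron (β⁺ emission or electron capture).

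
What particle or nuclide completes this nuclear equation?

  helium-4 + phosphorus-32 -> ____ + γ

Conserve mass number: 4 + 32 = A + 0, so A = 36.
Conserve atomic number: 2 + 15 = Z + 0, so Z = 17.
Z = 17 is chlorine, so the species is chlorine-36.

Cl-36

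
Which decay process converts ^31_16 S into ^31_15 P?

ΔA = 31 − 31 = 0; ΔZ = 15 − 16 = -1.
A is unchanged and Z drops by 1 — a proton has become a neutron (β⁺ emission or electron capture).

beta-plus decay or electron capture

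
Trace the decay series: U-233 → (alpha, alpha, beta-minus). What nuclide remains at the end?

Start: (A, Z) = (233, 92).
After α: (229, 90).
After α: (225, 88).
After β⁻: (225, 89).
Z = 89 is actinium.

Ac-225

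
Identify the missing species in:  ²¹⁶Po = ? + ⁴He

Conserve mass number: 216 = A + 4, so A = 212.
Conserve atomic number: 84 = Z + 2, so Z = 82.
Z = 82 is lead, so the species is ²¹²Pb.

Pb-212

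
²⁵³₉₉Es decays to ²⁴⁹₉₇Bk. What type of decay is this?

ΔA = 249 − 253 = -4; ΔZ = 97 − 99 = -2.
A drops by 4 and Z drops by 2 — the signature of alpha emission.

alpha decay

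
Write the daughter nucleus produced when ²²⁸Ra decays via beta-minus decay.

Beta-minus decay: mass number changes by +0, atomic number by +1.
A: 228 = 228; Z: 88 + 1 = 89.
Z = 89 is actinium, so the daughter is ²²⁸Ac.

Ac-228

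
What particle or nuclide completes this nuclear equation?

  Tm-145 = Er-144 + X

proton

Conserve mass number: 145 = 144 + A, so A = 1.
Conserve atomic number: 69 = 68 + Z, so Z = 1.
A = 1 and Z = 1 is H-1 — a proton.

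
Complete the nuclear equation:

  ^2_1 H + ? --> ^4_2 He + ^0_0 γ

deuteron

Conserve mass number: 2 + A = 4 + 0, so A = 2.
Conserve atomic number: 1 + Z = 2 + 0, so Z = 1.
A = 2 and Z = 1 is ^2_1 H — a deuteron.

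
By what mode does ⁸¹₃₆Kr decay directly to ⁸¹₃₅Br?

beta-plus decay or electron capture

ΔA = 81 − 81 = 0; ΔZ = 35 − 36 = -1.
A is unchanged and Z drops by 1 — a proton has become a neutron (β⁺ emission or electron capture).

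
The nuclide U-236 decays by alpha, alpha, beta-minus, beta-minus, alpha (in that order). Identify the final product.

Start: (A, Z) = (236, 92).
After α: (232, 90).
After α: (228, 88).
After β⁻: (228, 89).
After β⁻: (228, 90).
After α: (224, 88).
Z = 88 is radium.

Ra-224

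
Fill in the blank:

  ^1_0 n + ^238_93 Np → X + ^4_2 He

Conserve mass number: 1 + 238 = A + 4, so A = 235.
Conserve atomic number: 0 + 93 = Z + 2, so Z = 91.
Z = 91 is protactinium, so the species is ^235_91 Pa.

Pa-235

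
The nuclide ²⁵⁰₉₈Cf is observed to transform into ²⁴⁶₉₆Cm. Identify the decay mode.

ΔA = 246 − 250 = -4; ΔZ = 96 − 98 = -2.
A drops by 4 and Z drops by 2 — the signature of alpha emission.

alpha decay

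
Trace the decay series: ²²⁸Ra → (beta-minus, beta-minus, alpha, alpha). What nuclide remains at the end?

Rn-220

Start: (A, Z) = (228, 88).
After β⁻: (228, 89).
After β⁻: (228, 90).
After α: (224, 88).
After α: (220, 86).
Z = 86 is radon.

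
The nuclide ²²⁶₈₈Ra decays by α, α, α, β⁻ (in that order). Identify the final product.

Start: (A, Z) = (226, 88).
After α: (222, 86).
After α: (218, 84).
After α: (214, 82).
After β⁻: (214, 83).
Z = 83 is bismuth.

Bi-214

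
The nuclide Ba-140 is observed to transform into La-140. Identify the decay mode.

beta-minus decay

ΔA = 140 − 140 = 0; ΔZ = 57 − 56 = +1.
A is unchanged and Z rises by 1 — a neutron has become a proton (β⁻ decay).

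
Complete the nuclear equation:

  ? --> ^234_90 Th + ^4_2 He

Conserve mass number: A = 234 + 4, so A = 238.
Conserve atomic number: Z = 90 + 2, so Z = 92.
Z = 92 is uranium, so the species is ^238_92 U.

U-238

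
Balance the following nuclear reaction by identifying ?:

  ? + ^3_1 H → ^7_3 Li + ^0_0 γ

alpha particle

Conserve mass number: A + 3 = 7 + 0, so A = 4.
Conserve atomic number: Z + 1 = 3 + 0, so Z = 2.
A = 4 and Z = 2 is ^4_2 He — an alpha particle.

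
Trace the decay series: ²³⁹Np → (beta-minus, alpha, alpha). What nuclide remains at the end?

Th-231

Start: (A, Z) = (239, 93).
After β⁻: (239, 94).
After α: (235, 92).
After α: (231, 90).
Z = 90 is thorium.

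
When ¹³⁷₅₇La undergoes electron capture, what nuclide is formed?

Electron capture: mass number changes by +0, atomic number by -1.
A: 137 = 137; Z: 57 − 1 = 56.
Z = 56 is barium, so the daughter is ¹³⁷₅₆Ba.

Ba-137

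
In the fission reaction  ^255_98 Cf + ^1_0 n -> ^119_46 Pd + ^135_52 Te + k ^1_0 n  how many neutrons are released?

Conserve mass number: 256 = 119 + 135 + k, so k = 256 − 254 = 2.
Check atomic number: 98 = 46 + 52 + 0 = 98. ✓

2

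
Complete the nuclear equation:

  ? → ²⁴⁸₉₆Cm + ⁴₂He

Conserve mass number: A = 248 + 4, so A = 252.
Conserve atomic number: Z = 96 + 2, so Z = 98.
Z = 98 is californium, so the species is ²⁵²₉₈Cf.

Cf-252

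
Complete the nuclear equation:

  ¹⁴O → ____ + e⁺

N-14

Conserve mass number: 14 = A + 0, so A = 14.
Conserve atomic number: 8 = Z + 1, so Z = 7.
Z = 7 is nitrogen, so the species is ¹⁴N.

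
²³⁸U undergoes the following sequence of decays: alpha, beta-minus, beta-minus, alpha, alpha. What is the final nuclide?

Start: (A, Z) = (238, 92).
After α: (234, 90).
After β⁻: (234, 91).
After β⁻: (234, 92).
After α: (230, 90).
After α: (226, 88).
Z = 88 is radium.

Ra-226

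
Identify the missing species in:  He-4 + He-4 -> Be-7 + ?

Conserve mass number: 4 + 4 = 7 + A, so A = 1.
Conserve atomic number: 2 + 2 = 4 + Z, so Z = 0.
A = 1 and Z = 0 is n — a neutron.

neutron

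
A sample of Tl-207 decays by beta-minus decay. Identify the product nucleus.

Pb-207

Beta-minus decay: mass number changes by +0, atomic number by +1.
A: 207 = 207; Z: 81 + 1 = 82.
Z = 82 is lead, so the daughter is Pb-207.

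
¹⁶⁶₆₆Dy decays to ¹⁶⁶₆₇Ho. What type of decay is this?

ΔA = 166 − 166 = 0; ΔZ = 67 − 66 = +1.
A is unchanged and Z rises by 1 — a neutron has become a proton (β⁻ decay).

beta-minus decay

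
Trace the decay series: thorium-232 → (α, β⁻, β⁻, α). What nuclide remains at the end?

Start: (A, Z) = (232, 90).
After α: (228, 88).
After β⁻: (228, 89).
After β⁻: (228, 90).
After α: (224, 88).
Z = 88 is radium.

Ra-224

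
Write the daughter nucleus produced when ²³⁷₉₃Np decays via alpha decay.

Alpha decay: mass number changes by -4, atomic number by -2.
A: 237 − 4 = 233; Z: 93 − 2 = 91.
Z = 91 is protactinium, so the daughter is ²³³₉₁Pa.

Pa-233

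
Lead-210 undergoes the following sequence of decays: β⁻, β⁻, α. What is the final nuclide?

Pb-206

Start: (A, Z) = (210, 82).
After β⁻: (210, 83).
After β⁻: (210, 84).
After α: (206, 82).
Z = 82 is lead.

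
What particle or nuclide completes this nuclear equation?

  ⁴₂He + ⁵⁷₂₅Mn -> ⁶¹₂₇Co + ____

gamma ray

Conserve mass number: 4 + 57 = 61 + A, so A = 0.
Conserve atomic number: 2 + 25 = 27 + Z, so Z = 0.
A = 0 and Z = 0 is ⁰₀γ — a gamma ray.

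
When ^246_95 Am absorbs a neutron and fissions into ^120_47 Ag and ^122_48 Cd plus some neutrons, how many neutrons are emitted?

5

Conserve mass number: 247 = 120 + 122 + k, so k = 247 − 242 = 5.
Check atomic number: 95 = 47 + 48 + 0 = 95. ✓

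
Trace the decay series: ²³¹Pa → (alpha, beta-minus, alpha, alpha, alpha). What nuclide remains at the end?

Start: (A, Z) = (231, 91).
After α: (227, 89).
After β⁻: (227, 90).
After α: (223, 88).
After α: (219, 86).
After α: (215, 84).
Z = 84 is polonium.

Po-215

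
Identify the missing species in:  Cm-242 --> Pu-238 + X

Conserve mass number: 242 = 238 + A, so A = 4.
Conserve atomic number: 96 = 94 + Z, so Z = 2.
A = 4 and Z = 2 is He-4 — an alpha particle.

alpha particle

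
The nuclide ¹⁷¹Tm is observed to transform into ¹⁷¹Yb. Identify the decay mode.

ΔA = 171 − 171 = 0; ΔZ = 70 − 69 = +1.
A is unchanged and Z rises by 1 — a neutron has become a proton (β⁻ decay).

beta-minus decay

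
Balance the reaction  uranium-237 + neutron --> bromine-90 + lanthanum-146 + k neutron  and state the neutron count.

Conserve mass number: 238 = 90 + 146 + k, so k = 238 − 236 = 2.
Check atomic number: 92 = 35 + 57 + 0 = 92. ✓

2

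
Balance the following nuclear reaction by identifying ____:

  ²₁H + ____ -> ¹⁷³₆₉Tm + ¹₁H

Conserve mass number: 2 + A = 173 + 1, so A = 172.
Conserve atomic number: 1 + Z = 69 + 1, so Z = 69.
Z = 69 is thulium, so the species is ¹⁷²₆₉Tm.

Tm-172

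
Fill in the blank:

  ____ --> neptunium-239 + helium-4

Conserve mass number: A = 239 + 4, so A = 243.
Conserve atomic number: Z = 93 + 2, so Z = 95.
Z = 95 is americium, so the species is americium-243.

Am-243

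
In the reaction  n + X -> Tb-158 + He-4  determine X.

Conserve mass number: 1 + A = 158 + 4, so A = 161.
Conserve atomic number: 0 + Z = 65 + 2, so Z = 67.
Z = 67 is holmium, so the species is Ho-161.

Ho-161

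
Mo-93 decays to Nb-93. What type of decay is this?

ΔA = 93 − 93 = 0; ΔZ = 41 − 42 = -1.
A is unchanged and Z drops by 1 — a proton has become a neutron (β⁺ emission or electron capture).

beta-plus decay or electron capture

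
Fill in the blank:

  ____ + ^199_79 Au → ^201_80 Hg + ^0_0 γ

deuteron

Conserve mass number: A + 199 = 201 + 0, so A = 2.
Conserve atomic number: Z + 79 = 80 + 0, so Z = 1.
A = 2 and Z = 1 is ^2_1 H — a deuteron.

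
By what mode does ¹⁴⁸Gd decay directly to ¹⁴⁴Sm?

alpha decay

ΔA = 144 − 148 = -4; ΔZ = 62 − 64 = -2.
A drops by 4 and Z drops by 2 — the signature of alpha emission.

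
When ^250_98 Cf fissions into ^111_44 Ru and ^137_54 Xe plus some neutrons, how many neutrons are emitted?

2

Conserve mass number: 250 = 111 + 137 + k, so k = 250 − 248 = 2.
Check atomic number: 98 = 44 + 54 + 0 = 98. ✓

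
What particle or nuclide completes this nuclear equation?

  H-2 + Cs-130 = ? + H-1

Cs-131

Conserve mass number: 2 + 130 = A + 1, so A = 131.
Conserve atomic number: 1 + 55 = Z + 1, so Z = 55.
Z = 55 is caesium, so the species is Cs-131.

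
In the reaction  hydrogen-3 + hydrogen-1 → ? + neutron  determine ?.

He-3

Conserve mass number: 3 + 1 = A + 1, so A = 3.
Conserve atomic number: 1 + 1 = Z + 0, so Z = 2.
Z = 2 is helium, so the species is helium-3.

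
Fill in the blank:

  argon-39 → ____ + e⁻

Conserve mass number: 39 = A + 0, so A = 39.
Conserve atomic number: 18 = Z − 1, so Z = 19.
Z = 19 is potassium, so the species is potassium-39.

K-39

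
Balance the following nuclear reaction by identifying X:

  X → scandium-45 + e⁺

Conserve mass number: A = 45 + 0, so A = 45.
Conserve atomic number: Z = 21 + 1, so Z = 22.
Z = 22 is titanium, so the species is titanium-45.

Ti-45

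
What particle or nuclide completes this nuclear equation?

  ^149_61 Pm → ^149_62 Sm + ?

beta-minus particle

Conserve mass number: 149 = 149 + A, so A = 0.
Conserve atomic number: 61 = 62 + Z, so Z = -1.
A = 0 and Z = -1 is ^0_-1 e — a beta-minus particle.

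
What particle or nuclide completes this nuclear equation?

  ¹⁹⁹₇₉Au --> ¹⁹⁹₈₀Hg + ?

Conserve mass number: 199 = 199 + A, so A = 0.
Conserve atomic number: 79 = 80 + Z, so Z = -1.
A = 0 and Z = -1 is ⁰₋₁e — a beta-minus particle.

beta-minus particle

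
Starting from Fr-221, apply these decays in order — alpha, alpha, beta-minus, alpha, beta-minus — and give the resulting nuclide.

Bi-209

Start: (A, Z) = (221, 87).
After α: (217, 85).
After α: (213, 83).
After β⁻: (213, 84).
After α: (209, 82).
After β⁻: (209, 83).
Z = 83 is bismuth.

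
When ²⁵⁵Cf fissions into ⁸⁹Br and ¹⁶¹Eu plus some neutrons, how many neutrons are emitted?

5

Conserve mass number: 255 = 89 + 161 + k, so k = 255 − 250 = 5.
Check atomic number: 98 = 35 + 63 + 0 = 98. ✓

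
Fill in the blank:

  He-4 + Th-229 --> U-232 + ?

Conserve mass number: 4 + 229 = 232 + A, so A = 1.
Conserve atomic number: 2 + 90 = 92 + Z, so Z = 0.
A = 1 and Z = 0 is n — a neutron.

neutron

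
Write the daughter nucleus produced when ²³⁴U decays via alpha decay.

Th-230

Alpha decay: mass number changes by -4, atomic number by -2.
A: 234 − 4 = 230; Z: 92 − 2 = 90.
Z = 90 is thorium, so the daughter is ²³⁰Th.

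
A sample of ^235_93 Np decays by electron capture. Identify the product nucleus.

Electron capture: mass number changes by +0, atomic number by -1.
A: 235 = 235; Z: 93 − 1 = 92.
Z = 92 is uranium, so the daughter is ^235_92 U.

U-235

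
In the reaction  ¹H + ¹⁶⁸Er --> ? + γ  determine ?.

Tm-169

Conserve mass number: 1 + 168 = A + 0, so A = 169.
Conserve atomic number: 1 + 68 = Z + 0, so Z = 69.
Z = 69 is thulium, so the species is ¹⁶⁹Tm.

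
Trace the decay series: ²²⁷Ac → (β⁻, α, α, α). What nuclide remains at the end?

Start: (A, Z) = (227, 89).
After β⁻: (227, 90).
After α: (223, 88).
After α: (219, 86).
After α: (215, 84).
Z = 84 is polonium.

Po-215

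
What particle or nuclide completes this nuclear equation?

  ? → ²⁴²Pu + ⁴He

Conserve mass number: A = 242 + 4, so A = 246.
Conserve atomic number: Z = 94 + 2, so Z = 96.
Z = 96 is curium, so the species is ²⁴⁶Cm.

Cm-246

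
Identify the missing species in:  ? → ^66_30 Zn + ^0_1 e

Ga-66

Conserve mass number: A = 66 + 0, so A = 66.
Conserve atomic number: Z = 30 + 1, so Z = 31.
Z = 31 is gallium, so the species is ^66_31 Ga.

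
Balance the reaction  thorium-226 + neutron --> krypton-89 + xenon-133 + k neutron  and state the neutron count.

5

Conserve mass number: 227 = 89 + 133 + k, so k = 227 − 222 = 5.
Check atomic number: 90 = 36 + 54 + 0 = 90. ✓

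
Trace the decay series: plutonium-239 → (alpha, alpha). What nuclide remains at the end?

Th-231

Start: (A, Z) = (239, 94).
After α: (235, 92).
After α: (231, 90).
Z = 90 is thorium.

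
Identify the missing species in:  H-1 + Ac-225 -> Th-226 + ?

Conserve mass number: 1 + 225 = 226 + A, so A = 0.
Conserve atomic number: 1 + 89 = 90 + Z, so Z = 0.
A = 0 and Z = 0 is γ — a gamma ray.

gamma ray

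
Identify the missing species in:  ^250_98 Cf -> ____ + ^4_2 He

Conserve mass number: 250 = A + 4, so A = 246.
Conserve atomic number: 98 = Z + 2, so Z = 96.
Z = 96 is curium, so the species is ^246_96 Cm.

Cm-246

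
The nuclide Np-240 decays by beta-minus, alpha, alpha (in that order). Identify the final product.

Th-232

Start: (A, Z) = (240, 93).
After β⁻: (240, 94).
After α: (236, 92).
After α: (232, 90).
Z = 90 is thorium.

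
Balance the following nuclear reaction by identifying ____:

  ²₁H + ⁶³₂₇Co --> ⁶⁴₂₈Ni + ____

Conserve mass number: 2 + 63 = 64 + A, so A = 1.
Conserve atomic number: 1 + 27 = 28 + Z, so Z = 0.
A = 1 and Z = 0 is ¹₀n — a neutron.

neutron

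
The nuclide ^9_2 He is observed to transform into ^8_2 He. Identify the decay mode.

ΔA = 8 − 9 = -1; ΔZ = 2 − 2 = +0.
A drops by 1 with Z unchanged — a neutron was emitted.

neutron emission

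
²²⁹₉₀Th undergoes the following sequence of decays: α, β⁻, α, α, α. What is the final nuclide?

Start: (A, Z) = (229, 90).
After α: (225, 88).
After β⁻: (225, 89).
After α: (221, 87).
After α: (217, 85).
After α: (213, 83).
Z = 83 is bismuth.

Bi-213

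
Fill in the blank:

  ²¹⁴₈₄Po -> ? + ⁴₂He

Pb-210

Conserve mass number: 214 = A + 4, so A = 210.
Conserve atomic number: 84 = Z + 2, so Z = 82.
Z = 82 is lead, so the species is ²¹⁰₈₂Pb.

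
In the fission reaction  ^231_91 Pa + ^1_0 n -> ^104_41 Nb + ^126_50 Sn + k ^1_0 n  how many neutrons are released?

2

Conserve mass number: 232 = 104 + 126 + k, so k = 232 − 230 = 2.
Check atomic number: 91 = 41 + 50 + 0 = 91. ✓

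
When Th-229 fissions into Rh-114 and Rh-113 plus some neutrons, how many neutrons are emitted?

Conserve mass number: 229 = 114 + 113 + k, so k = 229 − 227 = 2.
Check atomic number: 90 = 45 + 45 + 0 = 90. ✓

2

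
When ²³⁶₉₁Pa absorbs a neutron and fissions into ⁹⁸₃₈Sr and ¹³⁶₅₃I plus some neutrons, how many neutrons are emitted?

Conserve mass number: 237 = 98 + 136 + k, so k = 237 − 234 = 3.
Check atomic number: 91 = 38 + 53 + 0 = 91. ✓

3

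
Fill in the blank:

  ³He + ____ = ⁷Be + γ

Conserve mass number: 3 + A = 7 + 0, so A = 4.
Conserve atomic number: 2 + Z = 4 + 0, so Z = 2.
A = 4 and Z = 2 is ⁴He — an alpha particle.

alpha particle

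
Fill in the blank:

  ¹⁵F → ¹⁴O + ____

proton

Conserve mass number: 15 = 14 + A, so A = 1.
Conserve atomic number: 9 = 8 + Z, so Z = 1.
A = 1 and Z = 1 is ¹H — a proton.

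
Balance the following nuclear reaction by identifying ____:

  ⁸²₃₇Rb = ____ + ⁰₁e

Conserve mass number: 82 = A + 0, so A = 82.
Conserve atomic number: 37 = Z + 1, so Z = 36.
Z = 36 is krypton, so the species is ⁸²₃₆Kr.

Kr-82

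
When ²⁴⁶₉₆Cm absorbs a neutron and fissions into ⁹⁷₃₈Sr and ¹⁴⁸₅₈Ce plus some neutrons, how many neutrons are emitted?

2

Conserve mass number: 247 = 97 + 148 + k, so k = 247 − 245 = 2.
Check atomic number: 96 = 38 + 58 + 0 = 96. ✓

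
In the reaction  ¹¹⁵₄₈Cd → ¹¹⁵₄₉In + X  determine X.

Conserve mass number: 115 = 115 + A, so A = 0.
Conserve atomic number: 48 = 49 + Z, so Z = -1.
A = 0 and Z = -1 is ⁰₋₁e — a beta-minus particle.

beta-minus particle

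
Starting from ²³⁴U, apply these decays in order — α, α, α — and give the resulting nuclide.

Rn-222

Start: (A, Z) = (234, 92).
After α: (230, 90).
After α: (226, 88).
After α: (222, 86).
Z = 86 is radon.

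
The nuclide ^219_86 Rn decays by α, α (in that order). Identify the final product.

Pb-211

Start: (A, Z) = (219, 86).
After α: (215, 84).
After α: (211, 82).
Z = 82 is lead.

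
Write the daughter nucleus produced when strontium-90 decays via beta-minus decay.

Y-90

Beta-minus decay: mass number changes by +0, atomic number by +1.
A: 90 = 90; Z: 38 + 1 = 39.
Z = 39 is yttrium, so the daughter is yttrium-90.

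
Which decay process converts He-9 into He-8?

ΔA = 8 − 9 = -1; ΔZ = 2 − 2 = +0.
A drops by 1 with Z unchanged — a neutron was emitted.

neutron emission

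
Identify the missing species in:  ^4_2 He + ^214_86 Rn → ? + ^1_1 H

Fr-217

Conserve mass number: 4 + 214 = A + 1, so A = 217.
Conserve atomic number: 2 + 86 = Z + 1, so Z = 87.
Z = 87 is francium, so the species is ^217_87 Fr.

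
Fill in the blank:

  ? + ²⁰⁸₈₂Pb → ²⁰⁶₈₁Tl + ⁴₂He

deuteron

Conserve mass number: A + 208 = 206 + 4, so A = 2.
Conserve atomic number: Z + 82 = 81 + 2, so Z = 1.
A = 2 and Z = 1 is ²₁H — a deuteron.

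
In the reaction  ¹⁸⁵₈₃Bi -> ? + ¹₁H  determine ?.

Conserve mass number: 185 = A + 1, so A = 184.
Conserve atomic number: 83 = Z + 1, so Z = 82.
Z = 82 is lead, so the species is ¹⁸⁴₈₂Pb.

Pb-184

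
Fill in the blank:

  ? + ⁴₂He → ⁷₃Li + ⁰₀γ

Conserve mass number: A + 4 = 7 + 0, so A = 3.
Conserve atomic number: Z + 2 = 3 + 0, so Z = 1.
A = 3 and Z = 1 is ³₁H — a triton.

triton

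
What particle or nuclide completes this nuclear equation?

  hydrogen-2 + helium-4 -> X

Conserve mass number: 2 + 4 = A, so A = 6.
Conserve atomic number: 1 + 2 = Z, so Z = 3.
Z = 3 is lithium, so the species is lithium-6.

Li-6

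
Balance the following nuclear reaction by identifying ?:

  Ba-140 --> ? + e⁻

La-140

Conserve mass number: 140 = A + 0, so A = 140.
Conserve atomic number: 56 = Z − 1, so Z = 57.
Z = 57 is lanthanum, so the species is La-140.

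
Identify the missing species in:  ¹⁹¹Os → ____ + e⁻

Ir-191

Conserve mass number: 191 = A + 0, so A = 191.
Conserve atomic number: 76 = Z − 1, so Z = 77.
Z = 77 is iridium, so the species is ¹⁹¹Ir.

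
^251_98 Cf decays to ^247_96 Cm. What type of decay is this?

alpha decay

ΔA = 247 − 251 = -4; ΔZ = 96 − 98 = -2.
A drops by 4 and Z drops by 2 — the signature of alpha emission.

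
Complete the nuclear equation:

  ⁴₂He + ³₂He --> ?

Be-7

Conserve mass number: 4 + 3 = A, so A = 7.
Conserve atomic number: 2 + 2 = Z, so Z = 4.
Z = 4 is beryllium, so the species is ⁷₄Be.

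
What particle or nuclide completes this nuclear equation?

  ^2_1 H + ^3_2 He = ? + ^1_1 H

He-4

Conserve mass number: 2 + 3 = A + 1, so A = 4.
Conserve atomic number: 1 + 2 = Z + 1, so Z = 2.
A = 4 and Z = 2 is ^4_2 He — an alpha particle.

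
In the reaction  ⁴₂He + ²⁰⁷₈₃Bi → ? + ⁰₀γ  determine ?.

Conserve mass number: 4 + 207 = A + 0, so A = 211.
Conserve atomic number: 2 + 83 = Z + 0, so Z = 85.
Z = 85 is astatine, so the species is ²¹¹₈₅At.

At-211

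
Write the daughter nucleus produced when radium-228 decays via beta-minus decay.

Ac-228

Beta-minus decay: mass number changes by +0, atomic number by +1.
A: 228 = 228; Z: 88 + 1 = 89.
Z = 89 is actinium, so the daughter is actinium-228.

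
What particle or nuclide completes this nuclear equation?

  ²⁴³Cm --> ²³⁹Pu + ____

Conserve mass number: 243 = 239 + A, so A = 4.
Conserve atomic number: 96 = 94 + Z, so Z = 2.
A = 4 and Z = 2 is ⁴He — an alpha particle.

alpha particle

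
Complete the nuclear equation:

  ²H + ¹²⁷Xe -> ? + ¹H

Conserve mass number: 2 + 127 = A + 1, so A = 128.
Conserve atomic number: 1 + 54 = Z + 1, so Z = 54.
Z = 54 is xenon, so the species is ¹²⁸Xe.

Xe-128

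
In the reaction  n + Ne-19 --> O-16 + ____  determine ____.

alpha particle

Conserve mass number: 1 + 19 = 16 + A, so A = 4.
Conserve atomic number: 0 + 10 = 8 + Z, so Z = 2.
A = 4 and Z = 2 is He-4 — an alpha particle.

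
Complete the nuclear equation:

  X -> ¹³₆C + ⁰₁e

N-13

Conserve mass number: A = 13 + 0, so A = 13.
Conserve atomic number: Z = 6 + 1, so Z = 7.
Z = 7 is nitrogen, so the species is ¹³₇N.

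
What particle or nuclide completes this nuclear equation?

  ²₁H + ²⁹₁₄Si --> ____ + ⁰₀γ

P-31

Conserve mass number: 2 + 29 = A + 0, so A = 31.
Conserve atomic number: 1 + 14 = Z + 0, so Z = 15.
Z = 15 is phosphorus, so the species is ³¹₁₅P.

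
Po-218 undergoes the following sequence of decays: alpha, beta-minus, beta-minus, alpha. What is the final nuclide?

Pb-210

Start: (A, Z) = (218, 84).
After α: (214, 82).
After β⁻: (214, 83).
After β⁻: (214, 84).
After α: (210, 82).
Z = 82 is lead.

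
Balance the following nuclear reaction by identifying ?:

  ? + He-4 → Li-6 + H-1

He-3

Conserve mass number: A + 4 = 6 + 1, so A = 3.
Conserve atomic number: Z + 2 = 3 + 1, so Z = 2.
Z = 2 is helium, so the species is He-3.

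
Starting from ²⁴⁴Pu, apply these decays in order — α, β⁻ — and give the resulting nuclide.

Np-240

Start: (A, Z) = (244, 94).
After α: (240, 92).
After β⁻: (240, 93).
Z = 93 is neptunium.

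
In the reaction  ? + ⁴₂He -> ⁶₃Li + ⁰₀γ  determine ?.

deuteron

Conserve mass number: A + 4 = 6 + 0, so A = 2.
Conserve atomic number: Z + 2 = 3 + 0, so Z = 1.
A = 2 and Z = 1 is ²₁H — a deuteron.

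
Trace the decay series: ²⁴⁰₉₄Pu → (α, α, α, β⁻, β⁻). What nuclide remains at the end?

Start: (A, Z) = (240, 94).
After α: (236, 92).
After α: (232, 90).
After α: (228, 88).
After β⁻: (228, 89).
After β⁻: (228, 90).
Z = 90 is thorium.

Th-228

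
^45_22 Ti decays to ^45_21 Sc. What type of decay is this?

beta-plus decay or electron capture

ΔA = 45 − 45 = 0; ΔZ = 21 − 22 = -1.
A is unchanged and Z drops by 1 — a proton has become a neutron (β⁺ emission or electron capture).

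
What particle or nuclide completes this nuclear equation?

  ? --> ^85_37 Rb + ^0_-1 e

Kr-85

Conserve mass number: A = 85 + 0, so A = 85.
Conserve atomic number: Z = 37 − 1, so Z = 36.
Z = 36 is krypton, so the species is ^85_36 Kr.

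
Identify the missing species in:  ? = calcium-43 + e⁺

Sc-43

Conserve mass number: A = 43 + 0, so A = 43.
Conserve atomic number: Z = 20 + 1, so Z = 21.
Z = 21 is scandium, so the species is scandium-43.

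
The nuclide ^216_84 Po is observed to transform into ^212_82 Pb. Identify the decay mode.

ΔA = 212 − 216 = -4; ΔZ = 82 − 84 = -2.
A drops by 4 and Z drops by 2 — the signature of alpha emission.

alpha decay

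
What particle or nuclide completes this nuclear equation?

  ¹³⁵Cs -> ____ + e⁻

Conserve mass number: 135 = A + 0, so A = 135.
Conserve atomic number: 55 = Z − 1, so Z = 56.
Z = 56 is barium, so the species is ¹³⁵Ba.

Ba-135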